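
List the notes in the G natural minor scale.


Natural minor scale pattern: W-H-W-W-H-W-W (2-1-2-2-1-2-2 semitones)
Starting from G:
  G + 2 semitones → A
  A + 1 semitone → Bb
  Bb + 2 semitones → C
  C + 2 semitones → D
  D + 1 semitone → Eb
  Eb + 2 semitones → F
  F + 2 semitones → G
Scale = G A Bb C D Eb F


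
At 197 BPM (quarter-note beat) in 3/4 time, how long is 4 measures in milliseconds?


Reasoning:
Quarter-note beat duration = 60000 / 197 ms
Beats per measure (3/4) = 3
One measure = 3 × 60000 / 197 = 180000 / 197 ms
4 measures = 4 × 180000 / 197 = 720000 / 197
= 3654.8 ms


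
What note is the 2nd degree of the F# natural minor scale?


Step by step:
Natural minor scale pattern: W-H-W-W-H-W-W (2-1-2-2-1-2-2 semitones)
Starting from F#:
  F# + 2 semitones → G#
  G# + 1 semitone → A
  A + 2 semitones → B
  B + 2 semitones → C#
  C# + 1 semitone → D
  D + 2 semitones → E
  E + 2 semitones → F#
Scale: F# G# A B C# D E
Degree 2 = G#


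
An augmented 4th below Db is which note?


Solution.
A 4th spans 4 letter names, so from D we land on A
An augmented 4th = 6 semitones below Db
Spell A at that pitch: Abb
= Abb


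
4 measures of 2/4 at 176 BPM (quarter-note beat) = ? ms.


Working:
Quarter-note beat duration = 60000 / 176 ms
Beats per measure (2/4) = 2
One measure = 2 × 60000 / 176 = 120000 / 176 ms
4 measures = 4 × 120000 / 176 = 480000 / 176
= 2727.3 ms


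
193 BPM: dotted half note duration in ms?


One quarter-note beat = 60000 / BPM = 60000 / 193 ms
Dotted half note = 3 × quarter note
Duration = 3 × 60000 / 193 = 180000 / 193
= 932.6 ms


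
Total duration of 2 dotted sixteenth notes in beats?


Let's work it out.
Base sixteenth note = 1/4 beats
Dot 1 adds half the previous value: +1/8
One dotted sixteenth = 1/4 + 1/8 = 3/8
2 of them = 2 × 3/8 = 3/4
= 3/4 beats


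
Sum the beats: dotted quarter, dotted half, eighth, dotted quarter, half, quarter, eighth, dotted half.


Beat values:
  dotted quarter = 1.5 beats
  dotted half = 3 beats
  eighth = 0.5 beats
  dotted quarter = 1.5 beats
  half = 2 beats
  quarter = 1 beat
  eighth = 0.5 beats
  dotted half = 3 beats
Sum = 1.5 + 3 + 0.5 + 1.5 + 2 + 1 + 0.5 + 3
= 13 beats


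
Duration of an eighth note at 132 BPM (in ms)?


Solution.
One quarter-note beat = 60000 / BPM = 60000 / 132 ms
Eighth note = 1/2 × quarter note
Duration = 1/2 × 60000 / 132 = 30000 / 132
= 227.3 ms


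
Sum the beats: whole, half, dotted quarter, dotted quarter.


Reasoning:
Beat values:
  whole = 4 beats
  half = 2 beats
  dotted quarter = 1.5 beats
  dotted quarter = 1.5 beats
Sum = 4 + 2 + 1.5 + 1.5
= 9 beats


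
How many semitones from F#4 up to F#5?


Absolute semitone position = octave×12 + chromatic position
F#4: 4×12 + 6 = 54
F#5: 5×12 + 6 = 66
Difference = 66 - 54 = 12
= 12 semitones


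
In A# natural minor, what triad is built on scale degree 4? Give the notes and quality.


A# natural minor scale: A# B# C# D# E# F# G#
Diatonic triad on degree 4 stacks scale notes 4, 6, 1: D# F# A#
D#→F# = 3 semitones; D#→A# = 7 semitones → minor triad
= D# F# A# (minor)


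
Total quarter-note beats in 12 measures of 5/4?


Working:
Time signature 5/4: the bottom number 4 means the quarter note gets one count
The top number 5 means 5 quarter-note beats per measure
Total = 5 × 12 measures
= 60 quarter-note beats


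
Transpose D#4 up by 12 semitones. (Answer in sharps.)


D#4: chromatic position 3 in octave 4 → absolute = 4×12 + 3 = 51
Transpose up 12: 51 + 12 = 63
63 = 5×12 + 3 → D# in octave 5
Result = D#5


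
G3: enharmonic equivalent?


Enharmonic notes sound the same pitch but are spelled with different letter names
G and F## name the same pitch class
= F##3


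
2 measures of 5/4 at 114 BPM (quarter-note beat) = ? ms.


Quarter-note beat duration = 60000 / 114 ms
Beats per measure (5/4) = 5
One measure = 5 × 60000 / 114 = 300000 / 114 ms
2 measures = 2 × 300000 / 114 = 600000 / 114
= 5263.2 ms


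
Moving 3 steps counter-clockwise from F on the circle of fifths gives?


Each counter-clockwise step moves down a perfect 5th (= up a perfect 4th)
From F: F → Bb → Eb → Ab
= Ab


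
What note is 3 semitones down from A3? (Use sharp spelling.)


Let's work it out.
A3: chromatic position 9 in octave 3 → absolute = 3×12 + 9 = 45
Transpose down 3: 45 - 3 = 42
42 = 3×12 + 6 → F# in octave 3
Result = F#3


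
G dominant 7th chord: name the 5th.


Dominant 7th chord = root + major 3rd + perfect 5th + minor 7th
Seventh chords stack in thirds, so the letter names are G-B-D-F
Root: G
Major 3rd above G: B
Perfect 5th above G: D
Minor 7th above G: F
The 5th = D


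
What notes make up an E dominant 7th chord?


Reasoning:
Dominant 7th chord = root + major 3rd + perfect 5th + minor 7th
Seventh chords stack in thirds, so the letter names are E-G-B-D
Root: E
Major 3rd above E: G#
Perfect 5th above E: B
Minor 7th above E: D
Chord = E G# B D


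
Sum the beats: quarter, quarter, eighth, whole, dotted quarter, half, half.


Step by step:
Beat values:
  quarter = 1 beat
  quarter = 1 beat
  eighth = 0.5 beats
  whole = 4 beats
  dotted quarter = 1.5 beats
  half = 2 beats
  half = 2 beats
Sum = 1 + 1 + 0.5 + 4 + 1.5 + 2 + 2
= 12 beats


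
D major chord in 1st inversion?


Reasoning:
Root position: D F# A
1st inversion: move root up an octave
Bass note: F#
Notes (bottom to top) = F# A D


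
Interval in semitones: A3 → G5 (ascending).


Absolute semitone position = octave×12 + chromatic position
A3: 3×12 + 9 = 45
G5: 5×12 + 7 = 67
Difference = 67 - 45 = 22
= 22 semitones


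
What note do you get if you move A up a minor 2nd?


Working:
minor 2nd: 2 letter names, 1 semitones
Letter: A + 1 → B
Pitch: A + 1 semitones, spelled as a B → Bb
= Bb


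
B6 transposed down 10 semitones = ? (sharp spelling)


Let's work it out.
B6: chromatic position 11 in octave 6 → absolute = 6×12 + 11 = 83
Transpose down 10: 83 - 10 = 73
73 = 6×12 + 1 → C# in octave 6
Result = C#6


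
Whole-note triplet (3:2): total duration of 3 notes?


Step by step:
Triplet: 3 notes occupy the space of 2 whole notes
Space = 2 × 4 = 8 beats
Each triplet note = 8 / 3 = 8/3 beats
3 notes = 3 × 8/3 = 8
= 8 beats


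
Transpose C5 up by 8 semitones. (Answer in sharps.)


Working:
C5: chromatic position 0 in octave 5 → absolute = 5×12 + 0 = 60
Transpose up 8: 60 + 8 = 68
68 = 5×12 + 8 → G# in octave 5
Result = G#5


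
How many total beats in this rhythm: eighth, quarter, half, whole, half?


Step by step:
Beat values:
  eighth = 0.5 beats
  quarter = 1 beat
  half = 2 beats
  whole = 4 beats
  half = 2 beats
Sum = 0.5 + 1 + 2 + 4 + 2
= 9.5 beats


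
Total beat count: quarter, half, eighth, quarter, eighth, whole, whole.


Let's work it out.
Beat values:
  quarter = 1 beat
  half = 2 beats
  eighth = 0.5 beats
  quarter = 1 beat
  eighth = 0.5 beats
  whole = 4 beats
  whole = 4 beats
Sum = 1 + 2 + 0.5 + 1 + 0.5 + 4 + 4
= 13 beats


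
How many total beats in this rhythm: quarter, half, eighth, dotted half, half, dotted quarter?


Let's work it out.
Beat values:
  quarter = 1 beat
  half = 2 beats
  eighth = 0.5 beats
  dotted half = 3 beats
  half = 2 beats
  dotted quarter = 1.5 beats
Sum = 1 + 2 + 0.5 + 3 + 2 + 1.5
= 10 beats


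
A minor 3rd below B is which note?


Working:
A 3rd spans 3 letter names, so from B we land on G
A minor 3rd = 3 semitones below B
Spell G at that pitch: G#
= G#


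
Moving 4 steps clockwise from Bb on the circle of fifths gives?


Let's work it out.
Each clockwise step on the circle of fifths moves up a perfect 5th
From Bb: Bb → F → C → G → D
= D


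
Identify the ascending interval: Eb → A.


Letter names: E → A spans 4 letter names → a 4th
Semitones: Eb → A = 6 half-steps
A 4th of 6 semitones is an augmented 4th
= augmented 4th


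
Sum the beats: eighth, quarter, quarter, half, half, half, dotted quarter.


Reasoning:
Beat values:
  eighth = 0.5 beats
  quarter = 1 beat
  quarter = 1 beat
  half = 2 beats
  half = 2 beats
  half = 2 beats
  dotted quarter = 1.5 beats
Sum = 0.5 + 1 + 1 + 2 + 2 + 2 + 1.5
= 10 beats


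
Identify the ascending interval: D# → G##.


Step by step:
Letter names: D → G spans 4 letter names → a 4th
Semitones: D# → G## = 6 half-steps
A 4th of 6 semitones is an augmented 4th
= augmented 4th


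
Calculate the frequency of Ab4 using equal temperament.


Step by step:
f = 440 × 2^(n/12) where n = semitones from A4
Ab4: -1 semitones from A4
f = 440 × 2^(-1/12)
f = 415.30 Hz


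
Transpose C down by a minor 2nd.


Solution.
minor 2nd: 2 letter names, 1 semitones
Letter: C - 1 → B
Pitch: C - 1 semitones, spelled as a B → B
= B


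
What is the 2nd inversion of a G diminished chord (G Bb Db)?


Let's work it out.
Root position: G Bb Db
2nd inversion: move root and 3rd up an octave
Bass note: Db
Notes (bottom to top) = Db G Bb


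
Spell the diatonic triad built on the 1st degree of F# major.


F# major scale: F# G# A# B C# D# E#
Diatonic triad on degree 1 stacks scale notes 1, 3, 5: F# A# C#
F#→A# = 4 semitones; F#→C# = 7 semitones → major triad
= F# A# C# (major)


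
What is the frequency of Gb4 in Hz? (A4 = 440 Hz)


Let's work it out.
f = 440 × 2^(n/12) where n = semitones from A4
Gb4: -3 semitones from A4
f = 440 × 2^(-3/12)
f = 369.99 Hz


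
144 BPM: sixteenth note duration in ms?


Let's work it out.
One quarter-note beat = 60000 / BPM = 60000 / 144 ms
Sixteenth note = 1/4 × quarter note
Duration = 1/4 × 60000 / 144 = 15000 / 144
= 104.2 ms


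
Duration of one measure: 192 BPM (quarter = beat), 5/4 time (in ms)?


Quarter-note beat duration = 60000 / 192 ms
Beats per measure (5/4) = 5
One measure = 5 × 60000 / 192 = 300000 / 192 ms
= 1562.5 ms


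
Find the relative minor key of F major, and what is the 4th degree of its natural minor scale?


Solution.
The relative minor shares the major's key signature and starts on its 6th degree
6th degree = a major 6th above the tonic; a major 6th above F is D
→ relative minor of F major is D minor
D natural minor scale: D E F G A Bb C
= D minor; 4th degree = G


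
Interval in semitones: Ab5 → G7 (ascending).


Solution.
Absolute semitone position = octave×12 + chromatic position
Ab5: 5×12 + 8 = 68
G7: 7×12 + 7 = 91
Difference = 91 - 68 = 23
= 23 semitones


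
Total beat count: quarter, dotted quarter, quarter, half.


Beat values:
  quarter = 1 beat
  dotted quarter = 1.5 beats
  quarter = 1 beat
  half = 2 beats
Sum = 1 + 1.5 + 1 + 2
= 5.5 beats


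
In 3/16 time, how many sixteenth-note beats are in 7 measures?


Working:
Time signature 3/16: the bottom number 16 means the sixteenth note gets one count
The top number 3 means 3 sixteenth-note beats per measure
Total = 3 × 7 measures
= 21 sixteenth-note beats


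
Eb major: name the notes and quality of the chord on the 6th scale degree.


Solution.
Eb major scale: Eb F G Ab Bb C D
Diatonic triad on degree 6 stacks scale notes 6, 1, 3: C Eb G
C→Eb = 3 semitones; C→G = 7 semitones → minor triad
= C Eb G (minor)


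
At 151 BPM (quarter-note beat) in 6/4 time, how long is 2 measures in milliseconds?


Reasoning:
Quarter-note beat duration = 60000 / 151 ms
Beats per measure (6/4) = 6
One measure = 6 × 60000 / 151 = 360000 / 151 ms
2 measures = 2 × 360000 / 151 = 720000 / 151
= 4768.2 ms


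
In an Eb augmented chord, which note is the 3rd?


Working:
Augmented triad = root + major 3rd (4 semitones) + augmented 5th (8 semitones)
A triad on Eb stacks thirds, so the chord tones use letter names E-G-B
Root: Eb
Major 3rd above Eb: G
Augmented 5th above Eb: B
The 3rd = G


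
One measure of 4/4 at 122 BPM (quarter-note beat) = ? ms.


Quarter-note beat duration = 60000 / 122 ms
Beats per measure (4/4) = 4
One measure = 4 × 60000 / 122 = 240000 / 122 ms
= 1967.2 ms


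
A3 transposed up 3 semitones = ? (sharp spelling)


Solution.
A3: chromatic position 9 in octave 3 → absolute = 3×12 + 9 = 45
Transpose up 3: 45 + 3 = 48
48 = 4×12 + 0 → C in octave 4
Result = C4


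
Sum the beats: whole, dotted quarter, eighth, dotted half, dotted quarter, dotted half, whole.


Beat values:
  whole = 4 beats
  dotted quarter = 1.5 beats
  eighth = 0.5 beats
  dotted half = 3 beats
  dotted quarter = 1.5 beats
  dotted half = 3 beats
  whole = 4 beats
Sum = 4 + 1.5 + 0.5 + 3 + 1.5 + 3 + 4
= 17.5 beats


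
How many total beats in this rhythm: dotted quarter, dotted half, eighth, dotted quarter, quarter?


Beat values:
  dotted quarter = 1.5 beats
  dotted half = 3 beats
  eighth = 0.5 beats
  dotted quarter = 1.5 beats
  quarter = 1 beat
Sum = 1.5 + 3 + 0.5 + 1.5 + 1
= 7.5 beats


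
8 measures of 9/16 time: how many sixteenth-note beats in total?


Step by step:
Time signature 9/16: the bottom number 16 means the sixteenth note gets one count
The top number 9 means 9 sixteenth-note beats per measure
Total = 9 × 8 measures
= 72 sixteenth-note beats


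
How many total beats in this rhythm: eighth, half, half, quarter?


Beat values:
  eighth = 0.5 beats
  half = 2 beats
  half = 2 beats
  quarter = 1 beat
Sum = 0.5 + 2 + 2 + 1
= 5.5 beats


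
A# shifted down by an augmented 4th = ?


Solution.
augmented 4th: 4 letter names, 6 semitones
Letter: A - 3 → E
Pitch: A# - 6 semitones, spelled as an E → E
= E


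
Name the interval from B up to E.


Reasoning:
Letter names: B → E spans 4 letter names → a 4th
Semitones: B → E = 5 half-steps
A 4th of 5 semitones is a perfect 4th
= perfect 4th


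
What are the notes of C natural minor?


Step by step:
Natural minor scale pattern: W-H-W-W-H-W-W (2-1-2-2-1-2-2 semitones)
Starting from C:
  C + 2 semitones → D
  D + 1 semitone → Eb
  Eb + 2 semitones → F
  F + 2 semitones → G
  G + 1 semitone → Ab
  Ab + 2 semitones → Bb
  Bb + 2 semitones → C
Scale = C D Eb F G Ab Bb


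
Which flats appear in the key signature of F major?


Flat major keys: C(0), F(1), Bb(2), Eb(3), Ab(4), Db(5), Gb(6), Cb(7)
F major has 1 flat
Order of flats: Bb Eb Ab Db Gb Cb Fb → first 1: Bb
= Bb


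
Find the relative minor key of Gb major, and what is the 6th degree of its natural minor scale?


Let's work it out.
The relative minor shares the major's key signature and starts on its 6th degree
6th degree = a major 6th above the tonic; a major 6th above Gb is Eb
→ relative minor of Gb major is Eb minor
Eb natural minor scale: Eb F Gb Ab Bb Cb Db
= Eb minor; 6th degree = Cb


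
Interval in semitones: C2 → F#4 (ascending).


Working:
Absolute semitone position = octave×12 + chromatic position
C2: 2×12 + 0 = 24
F#4: 4×12 + 6 = 54
Difference = 54 - 24 = 30
= 30 semitones


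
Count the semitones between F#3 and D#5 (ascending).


Absolute semitone position = octave×12 + chromatic position
F#3: 3×12 + 6 = 42
D#5: 5×12 + 3 = 63
Difference = 63 - 42 = 21
= 21 semitones


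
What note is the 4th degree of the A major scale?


Step by step:
Major scale pattern: W-W-H-W-W-W-H (2-2-1-2-2-2-1 semitones)
Starting from A:
  A + 2 semitones → B
  B + 2 semitones → C#
  C# + 1 semitone → D
  D + 2 semitones → E
  E + 2 semitones → F#
  F# + 2 semitones → G#
  G# + 1 semitone → A
Scale: A B C# D E F# G#
Degree 4 = D


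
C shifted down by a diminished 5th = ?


Let's work it out.
diminished 5th: 5 letter names, 6 semitones
Letter: C - 4 → F
Pitch: C - 6 semitones, spelled as an F → F#
= F#


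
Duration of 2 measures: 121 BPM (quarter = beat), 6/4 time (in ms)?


Working:
Quarter-note beat duration = 60000 / 121 ms
Beats per measure (6/4) = 6
One measure = 6 × 60000 / 121 = 360000 / 121 ms
2 measures = 2 × 360000 / 121 = 720000 / 121
= 5950.4 ms


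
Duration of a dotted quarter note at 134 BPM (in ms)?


Let's work it out.
One quarter-note beat = 60000 / BPM = 60000 / 134 ms
Dotted quarter note = 3/2 × quarter note
Duration = 3/2 × 60000 / 134 = 90000 / 134
= 671.6 ms


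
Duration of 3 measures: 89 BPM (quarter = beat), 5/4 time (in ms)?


Quarter-note beat duration = 60000 / 89 ms
Beats per measure (5/4) = 5
One measure = 5 × 60000 / 89 = 300000 / 89 ms
3 measures = 3 × 300000 / 89 = 900000 / 89
= 10112.4 ms


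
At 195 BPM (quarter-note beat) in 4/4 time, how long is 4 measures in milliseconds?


Reasoning:
Quarter-note beat duration = 60000 / 195 ms
Beats per measure (4/4) = 4
One measure = 4 × 60000 / 195 = 240000 / 195 ms
4 measures = 4 × 240000 / 195 = 960000 / 195
= 4923.1 ms


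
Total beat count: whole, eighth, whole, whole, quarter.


Reasoning:
Beat values:
  whole = 4 beats
  eighth = 0.5 beats
  whole = 4 beats
  whole = 4 beats
  quarter = 1 beat
Sum = 4 + 0.5 + 4 + 4 + 1
= 13.5 beats


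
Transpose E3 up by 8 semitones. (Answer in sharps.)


Reasoning:
E3: chromatic position 4 in octave 3 → absolute = 3×12 + 4 = 40
Transpose up 8: 40 + 8 = 48
48 = 4×12 + 0 → C in octave 4
Result = C4


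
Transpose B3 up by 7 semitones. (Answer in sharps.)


Solution.
B3: chromatic position 11 in octave 3 → absolute = 3×12 + 11 = 47
Transpose up 7: 47 + 7 = 54
54 = 4×12 + 6 → F# in octave 4
Result = F#4


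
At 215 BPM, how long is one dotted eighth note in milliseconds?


Let's work it out.
One quarter-note beat = 60000 / BPM = 60000 / 215 ms
Dotted eighth note = 3/4 × quarter note
Duration = 3/4 × 60000 / 215 = 45000 / 215
= 209.3 ms


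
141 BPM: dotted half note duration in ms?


Reasoning:
One quarter-note beat = 60000 / BPM = 60000 / 141 ms
Dotted half note = 3 × quarter note
Duration = 3 × 60000 / 141 = 180000 / 141
= 1276.6 ms


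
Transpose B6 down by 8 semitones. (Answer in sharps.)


Let's work it out.
B6: chromatic position 11 in octave 6 → absolute = 6×12 + 11 = 83
Transpose down 8: 83 - 8 = 75
75 = 6×12 + 3 → D# in octave 6
Result = D#6


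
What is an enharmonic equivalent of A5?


Step by step:
Enharmonic notes sound the same pitch but are spelled with different letter names
A and G## name the same pitch class
= G##5


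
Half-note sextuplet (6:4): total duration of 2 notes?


Sextuplet: 6 notes occupy the space of 4 half notes
Space = 4 × 2 = 8 beats
Each sextuplet note = 8 / 6 = 4/3 beats
2 notes = 2 × 4/3 = 8/3
= 8/3 beats


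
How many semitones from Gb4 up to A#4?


Reasoning:
Absolute semitone position = octave×12 + chromatic position
Gb4: 4×12 + 6 = 54
A#4: 4×12 + 10 = 58
Difference = 58 - 54 = 4
= 4 semitones


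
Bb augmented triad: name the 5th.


Let's work it out.
Augmented triad = root + major 3rd (4 semitones) + augmented 5th (8 semitones)
A triad on Bb stacks thirds, so the chord tones use letter names B-D-F
Root: Bb
Major 3rd above Bb: D
Augmented 5th above Bb: F#
The 5th = F#


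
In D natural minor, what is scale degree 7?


Working:
Natural minor scale pattern: W-H-W-W-H-W-W (2-1-2-2-1-2-2 semitones)
Starting from D:
  D + 2 semitones → E
  E + 1 semitone → F
  F + 2 semitones → G
  G + 2 semitones → A
  A + 1 semitone → Bb
  Bb + 2 semitones → C
  C + 2 semitones → D
Scale: D E F G A Bb C
Degree 7 = C


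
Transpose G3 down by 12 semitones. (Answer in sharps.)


Solution.
G3: chromatic position 7 in octave 3 → absolute = 3×12 + 7 = 43
Transpose down 12: 43 - 12 = 31
31 = 2×12 + 7 → G in octave 2
Result = G2


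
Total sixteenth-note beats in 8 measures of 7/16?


Solution.
Time signature 7/16: the bottom number 16 means the sixteenth note gets one count
The top number 7 means 7 sixteenth-note beats per measure
Total = 7 × 8 measures
= 56 sixteenth-note beats


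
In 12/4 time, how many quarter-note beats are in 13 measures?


Step by step:
Time signature 12/4: the bottom number 4 means the quarter note gets one count
The top number 12 means 12 quarter-note beats per measure
Total = 12 × 13 measures
= 156 quarter-note beats


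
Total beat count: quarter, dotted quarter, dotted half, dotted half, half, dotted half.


Let's work it out.
Beat values:
  quarter = 1 beat
  dotted quarter = 1.5 beats
  dotted half = 3 beats
  dotted half = 3 beats
  half = 2 beats
  dotted half = 3 beats
Sum = 1 + 1.5 + 3 + 3 + 2 + 3
= 13.5 beats


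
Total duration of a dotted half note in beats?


Let's work it out.
Base half note = 2 beats
Dot 1 adds half the previous value: +1
One dotted half = 2 + 1 = 3
= 3 beats


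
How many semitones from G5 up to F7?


Absolute semitone position = octave×12 + chromatic position
G5: 5×12 + 7 = 67
F7: 7×12 + 5 = 89
Difference = 89 - 67 = 22
= 22 semitones


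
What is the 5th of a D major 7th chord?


Working:
Major 7th chord = root + major 3rd + perfect 5th + major 7th
Seventh chords stack in thirds, so the letter names are D-F-A-C
Root: D
Major 3rd above D: F#
Perfect 5th above D: A
Major 7th above D: C#
The 5th = A


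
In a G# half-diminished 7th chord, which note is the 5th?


Let's work it out.
Half-diminished 7th chord = root + minor 3rd + diminished 5th + minor 7th
Seventh chords stack in thirds, so the letter names are G-B-D-F
Root: G#
Minor 3rd above G#: B
Diminished 5th above G#: D
Minor 7th above G#: F#
The 5th = D


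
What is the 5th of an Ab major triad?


Let's work it out.
Major triad = root + major 3rd (4 semitones) + perfect 5th (7 semitones)
A triad on Ab stacks thirds, so the chord tones use letter names A-C-E
Root: Ab
Major 3rd above Ab: C
Perfect 5th above Ab: Eb
The 5th = Eb


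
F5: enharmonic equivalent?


Solution.
Enharmonic notes sound the same pitch but are spelled with different letter names
F and E# name the same pitch class
= E#5


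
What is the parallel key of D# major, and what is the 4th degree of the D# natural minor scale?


Parallel keys share the same tonic but differ in mode
D# major → parallel is D# minor
D# natural minor scale: D# E# F# G# A# B C#
= D# minor; 4th degree = G#


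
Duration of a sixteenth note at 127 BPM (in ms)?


Reasoning:
One quarter-note beat = 60000 / BPM = 60000 / 127 ms
Sixteenth note = 1/4 × quarter note
Duration = 1/4 × 60000 / 127 = 15000 / 127
= 118.1 ms


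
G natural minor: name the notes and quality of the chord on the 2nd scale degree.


Reasoning:
G natural minor scale: G A Bb C D Eb F
Diatonic triad on degree 2 stacks scale notes 2, 4, 6: A C Eb
A→C = 3 semitones; A→Eb = 6 semitones → diminished triad
= A C Eb (diminished)


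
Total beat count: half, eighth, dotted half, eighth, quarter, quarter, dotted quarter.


Let's work it out.
Beat values:
  half = 2 beats
  eighth = 0.5 beats
  dotted half = 3 beats
  eighth = 0.5 beats
  quarter = 1 beat
  quarter = 1 beat
  dotted quarter = 1.5 beats
Sum = 2 + 0.5 + 3 + 0.5 + 1 + 1 + 1.5
= 9.5 beats


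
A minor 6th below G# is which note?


Step by step:
A 6th spans 6 letter names, so from G we land on B
A minor 6th = 8 semitones below G#
Spell B at that pitch: B#
= B#


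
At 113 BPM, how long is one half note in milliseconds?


Solution.
One quarter-note beat = 60000 / BPM = 60000 / 113 ms
Half note = 2 × quarter note
Duration = 2 × 60000 / 113 = 120000 / 113
= 1061.9 ms


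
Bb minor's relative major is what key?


Reasoning:
The relative major shares the key signature and is a minor 3rd above the minor tonic
A minor 3rd above Bb is Db
→ relative major of Bb minor is Db major
= Db major


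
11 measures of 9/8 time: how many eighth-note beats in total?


Reasoning:
Time signature 9/8: the bottom number 8 means the eighth note gets one count
The top number 9 means 9 eighth-note beats per measure
Total = 9 × 11 measures
= 99 eighth-note beats


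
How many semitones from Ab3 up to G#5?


Step by step:
Absolute semitone position = octave×12 + chromatic position
Ab3: 3×12 + 8 = 44
G#5: 5×12 + 8 = 68
Difference = 68 - 44 = 24
= 24 semitones


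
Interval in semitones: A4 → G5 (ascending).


Solution.
Absolute semitone position = octave×12 + chromatic position
A4: 4×12 + 9 = 57
G5: 5×12 + 7 = 67
Difference = 67 - 57 = 10
= 10 semitones


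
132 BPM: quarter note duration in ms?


Let's work it out.
One quarter-note beat = 60000 / BPM = 60000 / 132 ms
Duration = 60000 / 132
= 454.5 ms


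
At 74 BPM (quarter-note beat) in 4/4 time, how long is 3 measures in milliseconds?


Step by step:
Quarter-note beat duration = 60000 / 74 ms
Beats per measure (4/4) = 4
One measure = 4 × 60000 / 74 = 240000 / 74 ms
3 measures = 3 × 240000 / 74 = 720000 / 74
= 9729.7 ms


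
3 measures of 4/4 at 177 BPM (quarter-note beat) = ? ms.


Reasoning:
Quarter-note beat duration = 60000 / 177 ms
Beats per measure (4/4) = 4
One measure = 4 × 60000 / 177 = 240000 / 177 ms
3 measures = 3 × 240000 / 177 = 720000 / 177
= 4067.8 ms


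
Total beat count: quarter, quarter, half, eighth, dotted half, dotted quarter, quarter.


Solution.
Beat values:
  quarter = 1 beat
  quarter = 1 beat
  half = 2 beats
  eighth = 0.5 beats
  dotted half = 3 beats
  dotted quarter = 1.5 beats
  quarter = 1 beat
Sum = 1 + 1 + 2 + 0.5 + 3 + 1.5 + 1
= 10 beats


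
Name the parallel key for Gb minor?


Working:
Parallel keys share the same tonic but differ in mode
Gb minor → parallel is Gb major
= Gb major


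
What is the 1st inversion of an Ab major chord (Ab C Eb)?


Root position: Ab C Eb
1st inversion: move root up an octave
Bass note: C
Notes (bottom to top) = C Eb Ab


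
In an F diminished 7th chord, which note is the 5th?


Reasoning:
Diminished 7th chord = root + minor 3rd + diminished 5th + diminished 7th
Seventh chords stack in thirds, so the letter names are F-A-C-E
Root: F
Minor 3rd above F: Ab
Diminished 5th above F: Cb
Diminished 7th above F: Ebb
The 5th = Cb


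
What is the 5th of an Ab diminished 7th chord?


Working:
Diminished 7th chord = root + minor 3rd + diminished 5th + diminished 7th
Seventh chords stack in thirds, so the letter names are A-C-E-G
Root: Ab
Minor 3rd above Ab: Cb
Diminished 5th above Ab: Ebb
Diminished 7th above Ab: Gbb
The 5th = Ebb


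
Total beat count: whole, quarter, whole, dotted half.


Reasoning:
Beat values:
  whole = 4 beats
  quarter = 1 beat
  whole = 4 beats
  dotted half = 3 beats
Sum = 4 + 1 + 4 + 3
= 12 beats


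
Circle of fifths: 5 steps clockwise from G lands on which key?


Step by step:
Each clockwise step on the circle of fifths moves up a perfect 5th
From G: G → D → A → E → B → F#/Gb
= F#/Gb


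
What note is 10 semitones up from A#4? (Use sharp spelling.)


Solution.
A#4: chromatic position 10 in octave 4 → absolute = 4×12 + 10 = 58
Transpose up 10: 58 + 10 = 68
68 = 5×12 + 8 → G# in octave 5
Result = G#5


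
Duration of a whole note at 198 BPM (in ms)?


One quarter-note beat = 60000 / BPM = 60000 / 198 ms
Whole note = 4 × quarter note
Duration = 4 × 60000 / 198 = 240000 / 198
= 1212.1 ms


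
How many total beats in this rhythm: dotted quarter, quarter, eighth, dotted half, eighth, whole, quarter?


Beat values:
  dotted quarter = 1.5 beats
  quarter = 1 beat
  eighth = 0.5 beats
  dotted half = 3 beats
  eighth = 0.5 beats
  whole = 4 beats
  quarter = 1 beat
Sum = 1.5 + 1 + 0.5 + 3 + 0.5 + 4 + 1
= 11.5 beats


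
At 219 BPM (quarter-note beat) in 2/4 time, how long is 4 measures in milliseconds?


Let's work it out.
Quarter-note beat duration = 60000 / 219 ms
Beats per measure (2/4) = 2
One measure = 2 × 60000 / 219 = 120000 / 219 ms
4 measures = 4 × 120000 / 219 = 480000 / 219
= 2191.8 ms


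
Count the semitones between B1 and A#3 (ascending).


Reasoning:
Absolute semitone position = octave×12 + chromatic position
B1: 1×12 + 11 = 23
A#3: 3×12 + 10 = 46
Difference = 46 - 23 = 23
= 23 semitones


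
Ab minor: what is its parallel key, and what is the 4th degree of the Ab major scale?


Parallel keys share the same tonic but differ in mode
Ab minor → parallel is Ab major
Ab major scale: Ab Bb C Db Eb F G
= Ab major; 4th degree = Db


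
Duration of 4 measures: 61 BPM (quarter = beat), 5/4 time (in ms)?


Step by step:
Quarter-note beat duration = 60000 / 61 ms
Beats per measure (5/4) = 5
One measure = 5 × 60000 / 61 = 300000 / 61 ms
4 measures = 4 × 300000 / 61 = 1200000 / 61
= 19672.1 ms


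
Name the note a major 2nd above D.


Solution.
A 2nd spans 2 letter names, so from D we land on E
A major 2nd = 2 semitones above D
Spell E at that pitch: E
= E


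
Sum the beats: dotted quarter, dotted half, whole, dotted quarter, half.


Let's work it out.
Beat values:
  dotted quarter = 1.5 beats
  dotted half = 3 beats
  whole = 4 beats
  dotted quarter = 1.5 beats
  half = 2 beats
Sum = 1.5 + 3 + 4 + 1.5 + 2
= 12 beats


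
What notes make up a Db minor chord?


Reasoning:
Minor triad = root + minor 3rd (3 semitones) + perfect 5th (7 semitones)
A triad on Db stacks thirds, so the chord tones use letter names D-F-A
Root: Db
Minor 3rd above Db: Fb
Perfect 5th above Db: Ab
Chord = Db Fb Ab


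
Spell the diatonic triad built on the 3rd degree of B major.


B major scale: B C# D# E F# G# A#
Diatonic triad on degree 3 stacks scale notes 3, 5, 7: D# F# A#
D#→F# = 3 semitones; D#→A# = 7 semitones → minor triad
= D# F# A# (minor)


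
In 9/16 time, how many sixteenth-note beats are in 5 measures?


Time signature 9/16: the bottom number 16 means the sixteenth note gets one count
The top number 9 means 9 sixteenth-note beats per measure
Total = 9 × 5 measures
= 45 sixteenth-note beats


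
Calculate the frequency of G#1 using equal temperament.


Step by step:
f = 440 × 2^(n/12) where n = semitones from A4
G#1: -37 semitones from A4
f = 440 × 2^(-37/12)
f = 51.91 Hz


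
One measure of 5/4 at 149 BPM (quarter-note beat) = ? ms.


Working:
Quarter-note beat duration = 60000 / 149 ms
Beats per measure (5/4) = 5
One measure = 5 × 60000 / 149 = 300000 / 149 ms
= 2013.4 ms


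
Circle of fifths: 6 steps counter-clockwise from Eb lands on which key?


Each counter-clockwise step moves down a perfect 5th (= up a perfect 4th)
From Eb: Eb → Ab → Db → F#/Gb → B → E → A
= A


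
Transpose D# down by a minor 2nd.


Step by step:
minor 2nd: 2 letter names, 1 semitones
Letter: D - 1 → C
Pitch: D# - 1 semitones, spelled as a C → C##
= C##


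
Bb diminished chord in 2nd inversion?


Step by step:
Root position: Bb Db Fb
2nd inversion: move root and 3rd up an octave
Bass note: Fb
Notes (bottom to top) = Fb Bb Db


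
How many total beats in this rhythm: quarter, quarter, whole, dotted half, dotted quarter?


Reasoning:
Beat values:
  quarter = 1 beat
  quarter = 1 beat
  whole = 4 beats
  dotted half = 3 beats
  dotted quarter = 1.5 beats
Sum = 1 + 1 + 4 + 3 + 1.5
= 10.5 beats


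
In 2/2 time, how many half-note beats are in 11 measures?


Step by step:
Time signature 2/2: the bottom number 2 means the half note gets one count
The top number 2 means 2 half-note beats per measure
Total = 2 × 11 measures
= 22 half-note beats


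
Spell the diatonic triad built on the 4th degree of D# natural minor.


Let's work it out.
D# natural minor scale: D# E# F# G# A# B C#
Diatonic triad on degree 4 stacks scale notes 4, 6, 1: G# B D#
G#→B = 3 semitones; G#→D# = 7 semitones → minor triad
= G# B D# (minor)


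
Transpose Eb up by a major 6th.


Let's work it out.
major 6th: 6 letter names, 9 semitones
Letter: E + 5 → C
Pitch: Eb + 9 semitones, spelled as a C → C
= C


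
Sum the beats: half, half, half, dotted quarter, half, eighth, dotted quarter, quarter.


Beat values:
  half = 2 beats
  half = 2 beats
  half = 2 beats
  dotted quarter = 1.5 beats
  half = 2 beats
  eighth = 0.5 beats
  dotted quarter = 1.5 beats
  quarter = 1 beat
Sum = 2 + 2 + 2 + 1.5 + 2 + 0.5 + 1.5 + 1
= 12.5 beats


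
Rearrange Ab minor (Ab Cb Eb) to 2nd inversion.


Step by step:
Root position: Ab Cb Eb
2nd inversion: move root and 3rd up an octave
Bass note: Eb
Notes (bottom to top) = Eb Ab Cb


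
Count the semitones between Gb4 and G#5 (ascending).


Working:
Absolute semitone position = octave×12 + chromatic position
Gb4: 4×12 + 6 = 54
G#5: 5×12 + 8 = 68
Difference = 68 - 54 = 14
= 14 semitones


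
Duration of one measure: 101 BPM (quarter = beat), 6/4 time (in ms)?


Quarter-note beat duration = 60000 / 101 ms
Beats per measure (6/4) = 6
One measure = 6 × 60000 / 101 = 360000 / 101 ms
= 3564.4 ms


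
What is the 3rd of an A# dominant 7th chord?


Dominant 7th chord = root + major 3rd + perfect 5th + minor 7th
Seventh chords stack in thirds, so the letter names are A-C-E-G
Root: A#
Major 3rd above A#: C##
Perfect 5th above A#: E#
Minor 7th above A#: G#
The 3rd = C##


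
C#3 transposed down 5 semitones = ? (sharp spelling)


Step by step:
C#3: chromatic position 1 in octave 3 → absolute = 3×12 + 1 = 37
Transpose down 5: 37 - 5 = 32
32 = 2×12 + 8 → G# in octave 2
Result = G#2


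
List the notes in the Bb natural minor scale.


Working:
Natural minor scale pattern: W-H-W-W-H-W-W (2-1-2-2-1-2-2 semitones)
Starting from Bb:
  Bb + 2 semitones → C
  C + 1 semitone → Db
  Db + 2 semitones → Eb
  Eb + 2 semitones → F
  F + 1 semitone → Gb
  Gb + 2 semitones → Ab
  Ab + 2 semitones → Bb
Scale = Bb C Db Eb F Gb Ab


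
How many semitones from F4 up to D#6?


Reasoning:
Absolute semitone position = octave×12 + chromatic position
F4: 4×12 + 5 = 53
D#6: 6×12 + 3 = 75
Difference = 75 - 53 = 22
= 22 semitones


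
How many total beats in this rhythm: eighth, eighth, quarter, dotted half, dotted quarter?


Beat values:
  eighth = 0.5 beats
  eighth = 0.5 beats
  quarter = 1 beat
  dotted half = 3 beats
  dotted quarter = 1.5 beats
Sum = 0.5 + 0.5 + 1 + 3 + 1.5
= 6.5 beats


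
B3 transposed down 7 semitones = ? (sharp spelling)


Solution.
B3: chromatic position 11 in octave 3 → absolute = 3×12 + 11 = 47
Transpose down 7: 47 - 7 = 40
40 = 3×12 + 4 → E in octave 3
Result = E3


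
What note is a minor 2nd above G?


Let's work it out.
A 2nd spans 2 letter names, so from G we land on A
A minor 2nd = 1 semitone above G
Spell A at that pitch: Ab
= Ab


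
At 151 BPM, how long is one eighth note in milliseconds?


One quarter-note beat = 60000 / BPM = 60000 / 151 ms
Eighth note = 1/2 × quarter note
Duration = 1/2 × 60000 / 151 = 30000 / 151
= 198.7 ms


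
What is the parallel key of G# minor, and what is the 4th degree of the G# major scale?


Parallel keys share the same tonic but differ in mode
G# minor → parallel is G# major
G# major scale: G# A# B# C# D# E# F##
= G# major; 4th degree = C#


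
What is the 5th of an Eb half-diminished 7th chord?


Step by step:
Half-diminished 7th chord = root + minor 3rd + diminished 5th + minor 7th
Seventh chords stack in thirds, so the letter names are E-G-B-D
Root: Eb
Minor 3rd above Eb: Gb
Diminished 5th above Eb: Bbb
Minor 7th above Eb: Db
The 5th = Bbb


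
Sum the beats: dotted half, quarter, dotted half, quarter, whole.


Reasoning:
Beat values:
  dotted half = 3 beats
  quarter = 1 beat
  dotted half = 3 beats
  quarter = 1 beat
  whole = 4 beats
Sum = 3 + 1 + 3 + 1 + 4
= 12 beats


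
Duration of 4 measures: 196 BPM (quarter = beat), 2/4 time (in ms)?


Quarter-note beat duration = 60000 / 196 ms
Beats per measure (2/4) = 2
One measure = 2 × 60000 / 196 = 120000 / 196 ms
4 measures = 4 × 120000 / 196 = 480000 / 196
= 2449.0 ms


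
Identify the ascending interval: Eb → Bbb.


Solution.
Letter names: E → B spans 5 letter names → a 5th
Semitones: Eb → Bbb = 6 half-steps
A 5th of 6 semitones is a diminished 5th
= diminished 5th


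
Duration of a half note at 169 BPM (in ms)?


One quarter-note beat = 60000 / BPM = 60000 / 169 ms
Half note = 2 × quarter note
Duration = 2 × 60000 / 169 = 120000 / 169
= 710.1 ms


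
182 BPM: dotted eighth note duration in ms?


Step by step:
One quarter-note beat = 60000 / BPM = 60000 / 182 ms
Dotted eighth note = 3/4 × quarter note
Duration = 3/4 × 60000 / 182 = 45000 / 182
= 247.3 ms


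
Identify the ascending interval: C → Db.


Solution.
Letter names: C → D spans 2 letter names → a 2nd
Semitones: C → Db = 1 half-step
A 2nd of 1 semitone is a minor 2nd
= minor 2nd


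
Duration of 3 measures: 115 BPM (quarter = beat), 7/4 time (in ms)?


Solution.
Quarter-note beat duration = 60000 / 115 ms
Beats per measure (7/4) = 7
One measure = 7 × 60000 / 115 = 420000 / 115 ms
3 measures = 3 × 420000 / 115 = 1260000 / 115
= 10956.5 ms


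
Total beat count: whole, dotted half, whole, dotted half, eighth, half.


Let's work it out.
Beat values:
  whole = 4 beats
  dotted half = 3 beats
  whole = 4 beats
  dotted half = 3 beats
  eighth = 0.5 beats
  half = 2 beats
Sum = 4 + 3 + 4 + 3 + 0.5 + 2
= 16.5 beats


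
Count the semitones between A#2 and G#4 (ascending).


Working:
Absolute semitone position = octave×12 + chromatic position
A#2: 2×12 + 10 = 34
G#4: 4×12 + 8 = 56
Difference = 56 - 34 = 22
= 22 semitones


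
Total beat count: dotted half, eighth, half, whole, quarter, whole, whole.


Reasoning:
Beat values:
  dotted half = 3 beats
  eighth = 0.5 beats
  half = 2 beats
  whole = 4 beats
  quarter = 1 beat
  whole = 4 beats
  whole = 4 beats
Sum = 3 + 0.5 + 2 + 4 + 1 + 4 + 4
= 18.5 beats


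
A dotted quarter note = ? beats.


Base quarter note = 1 beat
Dot 1 adds half the previous value: +1/2
One dotted quarter = 1 + 1/2 = 3/2
= 3/2 beats


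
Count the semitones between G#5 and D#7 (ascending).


Absolute semitone position = octave×12 + chromatic position
G#5: 5×12 + 8 = 68
D#7: 7×12 + 3 = 87
Difference = 87 - 68 = 19
= 19 semitones


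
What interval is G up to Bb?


Letter names: G → B spans 3 letter names → a 3rd
Semitones: G → Bb = 3 half-steps
A 3rd of 3 semitones is a minor 3rd
= minor 3rd


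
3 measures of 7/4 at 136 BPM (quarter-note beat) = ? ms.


Working:
Quarter-note beat duration = 60000 / 136 ms
Beats per measure (7/4) = 7
One measure = 7 × 60000 / 136 = 420000 / 136 ms
3 measures = 3 × 420000 / 136 = 1260000 / 136
= 9264.7 ms


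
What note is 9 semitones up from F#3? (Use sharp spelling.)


F#3: chromatic position 6 in octave 3 → absolute = 3×12 + 6 = 42
Transpose up 9: 42 + 9 = 51
51 = 4×12 + 3 → D# in octave 4
Result = D#4


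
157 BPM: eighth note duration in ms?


One quarter-note beat = 60000 / BPM = 60000 / 157 ms
Eighth note = 1/2 × quarter note
Duration = 1/2 × 60000 / 157 = 30000 / 157
= 191.1 ms


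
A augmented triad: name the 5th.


Let's work it out.
Augmented triad = root + major 3rd (4 semitones) + augmented 5th (8 semitones)
A triad on A stacks thirds, so the chord tones use letter names A-C-E
Root: A
Major 3rd above A: C#
Augmented 5th above A: E#
The 5th = E#


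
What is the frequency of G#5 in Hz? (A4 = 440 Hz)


Reasoning:
f = 440 × 2^(n/12) where n = semitones from A4
G#5: 11 semitones from A4
f = 440 × 2^(11/12)
f = 830.61 Hz


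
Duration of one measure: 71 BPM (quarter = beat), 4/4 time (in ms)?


Quarter-note beat duration = 60000 / 71 ms
Beats per measure (4/4) = 4
One measure = 4 × 60000 / 71 = 240000 / 71 ms
= 3380.3 ms


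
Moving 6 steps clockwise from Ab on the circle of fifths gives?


Let's work it out.
Each clockwise step on the circle of fifths moves up a perfect 5th
From Ab: Ab → Eb → Bb → F → C → G → D
= D


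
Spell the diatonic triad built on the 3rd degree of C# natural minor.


Let's work it out.
C# natural minor scale: C# D# E F# G# A B
Diatonic triad on degree 3 stacks scale notes 3, 5, 7: E G# B
E→G# = 4 semitones; E→B = 7 semitones → major triad
= E G# B (major)
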